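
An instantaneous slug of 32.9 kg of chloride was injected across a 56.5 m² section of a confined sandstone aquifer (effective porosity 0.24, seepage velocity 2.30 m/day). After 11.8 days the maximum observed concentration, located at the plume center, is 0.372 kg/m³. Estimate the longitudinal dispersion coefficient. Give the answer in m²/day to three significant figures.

0.287 m²/day

At the plume center C_max = M/(n_e·A·√(4πDt)), so D = M²/(4πt·(n_e·A·C_max)²).
n_e·A·C_max = 0.24 × 56.5 × 0.372 = 5.044 kg/m.
D = 32.9²/(4π × 11.8 × 5.044²) = 0.287 m²/day.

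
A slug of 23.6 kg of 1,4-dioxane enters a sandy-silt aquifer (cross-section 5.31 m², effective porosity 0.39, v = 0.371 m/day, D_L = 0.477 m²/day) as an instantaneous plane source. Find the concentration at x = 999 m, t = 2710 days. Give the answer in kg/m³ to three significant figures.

For an instantaneous plane source, C(x,t) = M/(n_e·A·√(4πDt)) · exp(−(x−vt)²/(4Dt)), with n_e·A the pore (flow) area.
Plume center vt = 0.371 × 2710 = 1005.41 m, so the well at 999 m is 6.41 m upgradient of the peak.
√(4πDt) = 127.5 m, giving peak height M/(n_e·A·√(4πDt)) = 23.6/(0.39 × 5.31 × 127.5) = 0.08938 kg/m³.
(x−vt)²/(4Dt) = (-6.41)²/(4 × 0.477 × 2710) = 0.007946; exp(−0.007946) = 0.9921.
C = 0.08938 × 0.9921 = 0.0887 kg/m³.

0.0887 kg/m³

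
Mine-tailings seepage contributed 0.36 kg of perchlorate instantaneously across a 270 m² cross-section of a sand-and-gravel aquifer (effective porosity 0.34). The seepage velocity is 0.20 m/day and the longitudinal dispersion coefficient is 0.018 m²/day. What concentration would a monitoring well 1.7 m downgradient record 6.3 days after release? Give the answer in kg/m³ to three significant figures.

For an instantaneous plane source, C(x,t) = M/(n_e·A·√(4πDt)) · exp(−(x−vt)²/(4Dt)), with n_e·A the pore (flow) area.
Plume center vt = 0.20 × 6.3 = 1.26 m, so the well at 1.7 m is 0.44 m downgradient of the peak.
√(4πDt) = 1.194 m, giving peak height M/(n_e·A·√(4πDt)) = 0.36/(0.34 × 270 × 1.194) = 0.003284 kg/m³.
(x−vt)²/(4Dt) = (0.44)²/(4 × 0.018 × 6.3) = 0.4268; exp(−0.4268) = 0.6526.
C = 0.003284 × 0.6526 = 0.00214 kg/m³.

0.00214 kg/m³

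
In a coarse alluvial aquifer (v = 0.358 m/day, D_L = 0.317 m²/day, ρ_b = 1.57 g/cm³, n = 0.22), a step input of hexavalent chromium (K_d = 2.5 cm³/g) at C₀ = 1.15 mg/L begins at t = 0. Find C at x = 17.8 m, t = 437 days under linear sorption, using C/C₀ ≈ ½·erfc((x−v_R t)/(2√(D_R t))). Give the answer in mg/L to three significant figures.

0.00763 mg/L

Retardation factor R = 1 + ρ_b·K_d/n = 1 + 1.57 × 2.5/0.22 = 18.84.
Sorption retards both mechanisms: v_R = v/R = 0.01900 m/day, D_R = D/R = 0.01683 m²/day.
v_R·t = 0.01900 × 437 = 8.303 m; 2√(D_R t) = 5.424 m; argument = (17.8 − 8.303)/5.424 = 1.751.
C = C₀ × ½·erfc(1.751) = 1.15 × 0.006638 = 0.00763 mg/L.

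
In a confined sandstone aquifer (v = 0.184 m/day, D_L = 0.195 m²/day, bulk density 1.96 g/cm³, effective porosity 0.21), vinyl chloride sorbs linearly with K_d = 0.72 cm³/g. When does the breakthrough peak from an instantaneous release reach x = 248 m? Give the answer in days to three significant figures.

Retardation factor R = 1 + ρ_b·K_d/n = 1 + 1.96 × 0.72/0.21 = 7.720.
Sorption retards both mechanisms: v_R = v/R = 0.02383 m/day, D_R = D/R = 0.02526 m²/day.
Peak time from v_R²t² + 2D_R t − x² = 0: t = (√(D_R² + v_R²x²) − D_R)/v_R².
√(D_R² + v_R²x²) = √(0.02526² + 0.02383² × 248²) = 5.910; v_R² = 0.0005679.
t = (5.910 − 0.02526)/0.0005679 = 10400 days.

10400 days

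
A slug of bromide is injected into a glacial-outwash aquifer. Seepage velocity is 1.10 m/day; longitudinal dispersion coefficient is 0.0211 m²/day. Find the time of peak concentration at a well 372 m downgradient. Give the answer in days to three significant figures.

For the 1D instantaneous-source solution, setting ∂C/∂t = 0 at fixed x gives v²t² + 2Dt − x² = 0, so t = (√(D² + v²x²) − D)/v².
√(D² + v²x²) = √(0.0211² + 1.10² × 372²) = 409.2; v² = 1.21.
t = (409.2 − 0.0211)/1.21 = 338 days (vs. the pure-advection estimate x/v = 338 d).

338 days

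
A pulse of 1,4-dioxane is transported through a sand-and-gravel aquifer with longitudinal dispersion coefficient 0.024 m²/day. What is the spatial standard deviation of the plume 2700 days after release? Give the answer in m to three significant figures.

Dispersive spreading gives a Gaussian with σ² = 2Dt; advection only shifts the center.
σ = √(2 × 0.024 × 2700) = 11.4 m.

11.4 m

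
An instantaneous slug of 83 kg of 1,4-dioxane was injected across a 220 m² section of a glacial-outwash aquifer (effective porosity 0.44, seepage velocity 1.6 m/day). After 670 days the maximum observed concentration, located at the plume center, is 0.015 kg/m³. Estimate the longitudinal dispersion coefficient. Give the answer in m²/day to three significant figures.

At the plume center C_max = M/(n_e·A·√(4πDt)), so D = M²/(4πt·(n_e·A·C_max)²).
n_e·A·C_max = 0.44 × 220 × 0.015 = 1.452 kg/m.
D = 83²/(4π × 670 × 1.452²) = 0.388 m²/day.

0.388 m²/day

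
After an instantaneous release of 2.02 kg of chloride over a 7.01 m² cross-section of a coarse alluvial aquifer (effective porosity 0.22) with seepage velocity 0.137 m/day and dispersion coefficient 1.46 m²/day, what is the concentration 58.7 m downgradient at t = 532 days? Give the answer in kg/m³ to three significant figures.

0.0124 kg/m³

For an instantaneous plane source, C(x,t) = M/(n_e·A·√(4πDt)) · exp(−(x−vt)²/(4Dt)), with n_e·A the pore (flow) area.
Plume center vt = 0.137 × 532 = 72.884 m, so the well at 58.7 m is 14.184 m upgradient of the peak.
√(4πDt) = 98.80 m, giving peak height M/(n_e·A·√(4πDt)) = 2.02/(0.22 × 7.01 × 98.80) = 0.01326 kg/m³.
(x−vt)²/(4Dt) = (-14.184)²/(4 × 1.46 × 532) = 0.06475; exp(−0.06475) = 0.9373.
C = 0.01326 × 0.9373 = 0.0124 kg/m³.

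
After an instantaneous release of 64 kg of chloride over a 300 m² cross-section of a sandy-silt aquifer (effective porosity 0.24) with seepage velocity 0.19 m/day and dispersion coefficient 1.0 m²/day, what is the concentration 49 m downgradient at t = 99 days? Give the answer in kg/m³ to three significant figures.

For an instantaneous plane source, C(x,t) = M/(n_e·A·√(4πDt)) · exp(−(x−vt)²/(4Dt)), with n_e·A the pore (flow) area.
Plume center vt = 0.19 × 99 = 18.81 m, so the well at 49 m is 30.19 m downgradient of the peak.
√(4πDt) = 35.27 m, giving peak height M/(n_e·A·√(4πDt)) = 64/(0.24 × 300 × 35.27) = 0.02520 kg/m³.
(x−vt)²/(4Dt) = (30.19)²/(4 × 1.0 × 99) = 2.302; exp(−2.302) = 0.1001.
C = 0.02520 × 0.1001 = 0.00252 kg/m³.

0.00252 kg/m³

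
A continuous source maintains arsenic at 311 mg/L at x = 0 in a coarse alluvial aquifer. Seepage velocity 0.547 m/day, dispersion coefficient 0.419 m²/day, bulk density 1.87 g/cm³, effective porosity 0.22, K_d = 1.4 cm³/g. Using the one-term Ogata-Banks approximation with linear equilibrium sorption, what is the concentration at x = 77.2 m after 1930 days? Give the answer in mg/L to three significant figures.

Retardation factor R = 1 + ρ_b·K_d/n = 1 + 1.87 × 1.4/0.22 = 12.90.
Sorption retards both mechanisms: v_R = v/R = 0.04240 m/day, D_R = D/R = 0.03248 m²/day.
v_R·t = 0.04240 × 1930 = 81.832 m; 2√(D_R t) = 15.83 m; argument = (77.2 − 81.832)/15.83 = -0.2926.
C = C₀ × ½·erfc(-0.2926) = 311 × 0.6605 = 205 mg/L.

205 mg/L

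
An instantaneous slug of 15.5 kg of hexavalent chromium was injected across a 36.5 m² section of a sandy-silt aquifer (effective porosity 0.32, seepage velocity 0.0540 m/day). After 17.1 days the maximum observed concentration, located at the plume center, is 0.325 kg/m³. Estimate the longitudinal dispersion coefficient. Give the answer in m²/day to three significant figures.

At the plume center C_max = M/(n_e·A·√(4πDt)), so D = M²/(4πt·(n_e·A·C_max)²).
n_e·A·C_max = 0.32 × 36.5 × 0.325 = 3.796 kg/m.
D = 15.5²/(4π × 17.1 × 3.796²) = 0.0776 m²/day.

0.0776 m²/day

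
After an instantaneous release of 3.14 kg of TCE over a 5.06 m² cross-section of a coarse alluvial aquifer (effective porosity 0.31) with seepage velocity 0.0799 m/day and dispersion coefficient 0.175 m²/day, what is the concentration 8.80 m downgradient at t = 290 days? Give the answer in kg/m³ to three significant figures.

For an instantaneous plane source, C(x,t) = M/(n_e·A·√(4πDt)) · exp(−(x−vt)²/(4Dt)), with n_e·A the pore (flow) area.
Plume center vt = 0.0799 × 290 = 23.171 m, so the well at 8.80 m is 14.371 m upgradient of the peak.
√(4πDt) = 25.25 m, giving peak height M/(n_e·A·√(4πDt)) = 3.14/(0.31 × 5.06 × 25.25) = 0.07928 kg/m³.
(x−vt)²/(4Dt) = (-14.371)²/(4 × 0.175 × 290) = 1.017; exp(−1.017) = 0.3617.
C = 0.07928 × 0.3617 = 0.0287 kg/m³.

0.0287 kg/m³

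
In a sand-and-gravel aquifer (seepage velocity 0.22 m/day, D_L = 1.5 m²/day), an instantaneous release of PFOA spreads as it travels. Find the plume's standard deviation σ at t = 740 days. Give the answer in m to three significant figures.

Dispersive spreading gives a Gaussian with σ² = 2Dt; advection only shifts the center.
σ = √(2 × 1.5 × 740) = 47.1 m.

47.1 m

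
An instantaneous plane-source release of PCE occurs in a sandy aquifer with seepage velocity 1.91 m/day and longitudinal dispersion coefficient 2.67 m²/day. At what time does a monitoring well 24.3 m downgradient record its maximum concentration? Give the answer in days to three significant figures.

12.0 days

For the 1D instantaneous-source solution, setting ∂C/∂t = 0 at fixed x gives v²t² + 2Dt − x² = 0, so t = (√(D² + v²x²) − D)/v².
√(D² + v²x²) = √(2.67² + 1.91² × 24.3²) = 46.49; v² = 3.6481.
t = (46.49 − 2.67)/3.6481 = 12.0 days (vs. the pure-advection estimate x/v = 12.7 d).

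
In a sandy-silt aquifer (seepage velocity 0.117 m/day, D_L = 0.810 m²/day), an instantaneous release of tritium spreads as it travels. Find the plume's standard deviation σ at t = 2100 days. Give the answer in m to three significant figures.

58.3 m

Dispersive spreading gives a Gaussian with σ² = 2Dt; advection only shifts the center.
σ = √(2 × 0.810 × 2100) = 58.3 m.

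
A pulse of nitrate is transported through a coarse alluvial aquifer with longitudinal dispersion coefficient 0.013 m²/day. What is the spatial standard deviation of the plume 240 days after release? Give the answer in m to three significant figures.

2.50 m

Dispersive spreading gives a Gaussian with σ² = 2Dt; advection only shifts the center.
σ = √(2 × 0.013 × 240) = 2.50 m.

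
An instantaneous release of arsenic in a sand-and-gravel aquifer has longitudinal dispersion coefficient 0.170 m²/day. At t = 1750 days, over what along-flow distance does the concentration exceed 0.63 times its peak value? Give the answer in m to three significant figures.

The plume is Gaussian with σ = √(2Dt) = √(2 × 0.170 × 1750) = 24.39 m.
C/C_peak = exp(−Δx²/(2σ²)) = 0.63 ⇒ Δx = σ·√(−2 ln 0.63) = 24.39 × 0.9613 = 23.45 m.
Width = 2Δx = 46.9 m.

46.9 m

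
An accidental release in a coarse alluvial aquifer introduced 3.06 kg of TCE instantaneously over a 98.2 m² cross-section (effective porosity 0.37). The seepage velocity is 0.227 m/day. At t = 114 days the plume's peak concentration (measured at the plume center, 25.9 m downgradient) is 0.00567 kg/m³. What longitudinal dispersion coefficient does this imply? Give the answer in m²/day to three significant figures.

0.154 m²/day

At the plume center C_max = M/(n_e·A·√(4πDt)), so D = M²/(4πt·(n_e·A·C_max)²).
n_e·A·C_max = 0.37 × 98.2 × 0.00567 = 0.2060 kg/m.
D = 3.06²/(4π × 114 × 0.2060²) = 0.154 m²/day.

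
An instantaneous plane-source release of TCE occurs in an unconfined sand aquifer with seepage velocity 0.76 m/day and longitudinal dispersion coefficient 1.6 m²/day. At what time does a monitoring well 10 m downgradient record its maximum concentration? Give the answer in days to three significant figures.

10.7 days

For the 1D instantaneous-source solution, setting ∂C/∂t = 0 at fixed x gives v²t² + 2Dt − x² = 0, so t = (√(D² + v²x²) − D)/v².
√(D² + v²x²) = √(1.6² + 0.76² × 10²) = 7.767; v² = 0.5776.
t = (7.767 − 1.6)/0.5776 = 10.7 days (vs. the pure-advection estimate x/v = 13.2 d).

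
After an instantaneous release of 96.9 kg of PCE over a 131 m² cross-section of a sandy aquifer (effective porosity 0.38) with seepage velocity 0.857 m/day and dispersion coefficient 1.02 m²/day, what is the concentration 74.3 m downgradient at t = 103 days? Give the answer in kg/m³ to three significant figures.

0.0337 kg/m³

For an instantaneous plane source, C(x,t) = M/(n_e·A·√(4πDt)) · exp(−(x−vt)²/(4Dt)), with n_e·A the pore (flow) area.
Plume center vt = 0.857 × 103 = 88.271 m, so the well at 74.3 m is 13.971 m upgradient of the peak.
√(4πDt) = 36.33 m, giving peak height M/(n_e·A·√(4πDt)) = 96.9/(0.38 × 131 × 36.33) = 0.05358 kg/m³.
(x−vt)²/(4Dt) = (-13.971)²/(4 × 1.02 × 103) = 0.4645; exp(−0.4645) = 0.6284.
C = 0.05358 × 0.6284 = 0.0337 kg/m³.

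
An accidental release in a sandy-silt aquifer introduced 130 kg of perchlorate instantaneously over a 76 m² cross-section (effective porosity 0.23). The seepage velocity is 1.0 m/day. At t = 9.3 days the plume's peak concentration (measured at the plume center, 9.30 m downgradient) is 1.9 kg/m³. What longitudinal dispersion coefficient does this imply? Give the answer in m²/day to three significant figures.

At the plume center C_max = M/(n_e·A·√(4πDt)), so D = M²/(4πt·(n_e·A·C_max)²).
n_e·A·C_max = 0.23 × 76 × 1.9 = 33.21 kg/m.
D = 130²/(4π × 9.3 × 33.21²) = 0.131 m²/day.

0.131 m²/day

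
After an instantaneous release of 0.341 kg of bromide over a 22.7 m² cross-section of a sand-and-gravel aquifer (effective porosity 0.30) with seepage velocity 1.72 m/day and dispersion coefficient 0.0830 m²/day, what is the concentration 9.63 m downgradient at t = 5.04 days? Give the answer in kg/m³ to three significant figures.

For an instantaneous plane source, C(x,t) = M/(n_e·A·√(4πDt)) · exp(−(x−vt)²/(4Dt)), with n_e·A the pore (flow) area.
Plume center vt = 1.72 × 5.04 = 8.6688 m, so the well at 9.63 m is 0.9612 m downgradient of the peak.
√(4πDt) = 2.293 m, giving peak height M/(n_e·A·√(4πDt)) = 0.341/(0.30 × 22.7 × 2.293) = 0.02184 kg/m³.
(x−vt)²/(4Dt) = (0.9612)²/(4 × 0.0830 × 5.04) = 0.5522; exp(−0.5522) = 0.5757.
C = 0.02184 × 0.5757 = 0.0126 kg/m³.

0.0126 kg/m³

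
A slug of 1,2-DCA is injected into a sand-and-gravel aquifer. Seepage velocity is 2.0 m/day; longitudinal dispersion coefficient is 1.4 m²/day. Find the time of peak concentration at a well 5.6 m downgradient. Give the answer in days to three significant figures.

2.47 days

For the 1D instantaneous-source solution, setting ∂C/∂t = 0 at fixed x gives v²t² + 2Dt − x² = 0, so t = (√(D² + v²x²) − D)/v².
√(D² + v²x²) = √(1.4² + 2.0² × 5.6²) = 11.29; v² = 4.
t = (11.29 − 1.4)/4 = 2.47 days (vs. the pure-advection estimate x/v = 2.80 d).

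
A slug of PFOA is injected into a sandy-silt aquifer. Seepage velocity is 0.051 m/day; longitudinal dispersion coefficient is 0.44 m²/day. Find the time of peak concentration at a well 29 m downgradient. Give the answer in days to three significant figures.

For the 1D instantaneous-source solution, setting ∂C/∂t = 0 at fixed x gives v²t² + 2Dt − x² = 0, so t = (√(D² + v²x²) − D)/v².
√(D² + v²x²) = √(0.44² + 0.051² × 29²) = 1.543; v² = 0.002601.
t = (1.543 − 0.44)/0.002601 = 424 days (vs. the pure-advection estimate x/v = 569 d).

424 days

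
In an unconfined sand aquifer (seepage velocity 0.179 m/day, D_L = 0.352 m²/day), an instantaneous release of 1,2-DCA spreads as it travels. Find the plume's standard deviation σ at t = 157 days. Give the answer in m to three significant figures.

Dispersive spreading gives a Gaussian with σ² = 2Dt; advection only shifts the center.
σ = √(2 × 0.352 × 157) = 10.5 m.

10.5 m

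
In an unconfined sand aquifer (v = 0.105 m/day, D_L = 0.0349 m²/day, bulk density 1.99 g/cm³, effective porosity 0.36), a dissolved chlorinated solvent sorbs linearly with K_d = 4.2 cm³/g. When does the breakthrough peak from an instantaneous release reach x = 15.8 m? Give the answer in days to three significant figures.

3570 days

Retardation factor R = 1 + ρ_b·K_d/n = 1 + 1.99 × 4.2/0.36 = 24.22.
Sorption retards both mechanisms: v_R = v/R = 0.004335 m/day, D_R = D/R = 0.001441 m²/day.
Peak time from v_R²t² + 2D_R t − x² = 0: t = (√(D_R² + v_R²x²) − D_R)/v_R².
√(D_R² + v_R²x²) = √(0.001441² + 0.004335² × 15.8²) = 0.06851; v_R² = 1.879e-05.
t = (0.06851 − 0.001441)/1.879e-05 = 3570 days.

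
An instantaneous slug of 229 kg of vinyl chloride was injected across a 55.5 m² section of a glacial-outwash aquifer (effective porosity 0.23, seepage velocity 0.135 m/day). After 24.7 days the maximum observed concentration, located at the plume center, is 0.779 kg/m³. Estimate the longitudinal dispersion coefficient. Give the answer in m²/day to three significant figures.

1.71 m²/day

At the plume center C_max = M/(n_e·A·√(4πDt)), so D = M²/(4πt·(n_e·A·C_max)²).
n_e·A·C_max = 0.23 × 55.5 × 0.779 = 9.944 kg/m.
D = 229²/(4π × 24.7 × 9.944²) = 1.71 m²/day.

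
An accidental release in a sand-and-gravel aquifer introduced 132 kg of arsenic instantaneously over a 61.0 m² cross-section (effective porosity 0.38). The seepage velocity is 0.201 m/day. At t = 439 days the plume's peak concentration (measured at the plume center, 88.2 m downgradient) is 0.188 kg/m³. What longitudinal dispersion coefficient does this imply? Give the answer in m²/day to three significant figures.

At the plume center C_max = M/(n_e·A·√(4πDt)), so D = M²/(4πt·(n_e·A·C_max)²).
n_e·A·C_max = 0.38 × 61.0 × 0.188 = 4.358 kg/m.
D = 132²/(4π × 439 × 4.358²) = 0.166 m²/day.

0.166 m²/day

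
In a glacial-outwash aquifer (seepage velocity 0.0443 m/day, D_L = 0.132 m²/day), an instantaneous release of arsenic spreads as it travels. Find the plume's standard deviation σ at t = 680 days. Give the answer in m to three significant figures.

13.4 m

Dispersive spreading gives a Gaussian with σ² = 2Dt; advection only shifts the center.
σ = √(2 × 0.132 × 680) = 13.4 m.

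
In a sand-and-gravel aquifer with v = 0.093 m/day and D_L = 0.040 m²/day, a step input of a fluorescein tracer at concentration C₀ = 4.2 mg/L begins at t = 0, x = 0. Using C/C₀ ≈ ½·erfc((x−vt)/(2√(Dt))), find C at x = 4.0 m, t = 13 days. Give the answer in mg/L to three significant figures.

0.0130 mg/L

For a continuous step input, C/C₀ ≈ ½·erfc((x−vt)/(2√(Dt))).
vt = 0.093 × 13 = 1.209 m and 2√(Dt) = 2√(0.040 × 13) = 1.442 m.
Argument (x−vt)/(2√(Dt)) = (4.0 − 1.209)/1.442 = 1.936; ½·erfc(1.936) = 0.003091.
C = 4.2 × 0.003091 = 0.0130 mg/L.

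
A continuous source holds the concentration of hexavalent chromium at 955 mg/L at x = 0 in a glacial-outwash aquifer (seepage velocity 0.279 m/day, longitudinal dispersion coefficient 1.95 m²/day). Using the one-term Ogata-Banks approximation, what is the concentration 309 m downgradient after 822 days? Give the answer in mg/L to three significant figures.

For a continuous step input, C/C₀ ≈ ½·erfc((x−vt)/(2√(Dt))).
vt = 0.279 × 822 = 229.338 m and 2√(Dt) = 2√(1.95 × 822) = 80.07 m.
Argument (x−vt)/(2√(Dt)) = (309 − 229.338)/80.07 = 0.9949; ½·erfc(0.9949) = 0.07971.
C = 955 × 0.07971 = 76.1 mg/L.

76.1 mg/L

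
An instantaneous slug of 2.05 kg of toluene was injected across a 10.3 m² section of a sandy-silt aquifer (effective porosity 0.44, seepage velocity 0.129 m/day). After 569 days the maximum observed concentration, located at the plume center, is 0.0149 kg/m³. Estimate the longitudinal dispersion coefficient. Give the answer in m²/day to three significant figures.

At the plume center C_max = M/(n_e·A·√(4πDt)), so D = M²/(4πt·(n_e·A·C_max)²).
n_e·A·C_max = 0.44 × 10.3 × 0.0149 = 0.06753 kg/m.
D = 2.05²/(4π × 569 × 0.06753²) = 0.129 m²/day.

0.129 m²/day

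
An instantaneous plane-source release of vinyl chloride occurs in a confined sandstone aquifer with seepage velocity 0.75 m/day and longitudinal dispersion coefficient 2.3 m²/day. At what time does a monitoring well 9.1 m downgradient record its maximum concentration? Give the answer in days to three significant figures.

8.71 days

For the 1D instantaneous-source solution, setting ∂C/∂t = 0 at fixed x gives v²t² + 2Dt − x² = 0, so t = (√(D² + v²x²) − D)/v².
√(D² + v²x²) = √(2.3² + 0.75² × 9.1²) = 7.202; v² = 0.5625.
t = (7.202 − 2.3)/0.5625 = 8.71 days (vs. the pure-advection estimate x/v = 12.1 d).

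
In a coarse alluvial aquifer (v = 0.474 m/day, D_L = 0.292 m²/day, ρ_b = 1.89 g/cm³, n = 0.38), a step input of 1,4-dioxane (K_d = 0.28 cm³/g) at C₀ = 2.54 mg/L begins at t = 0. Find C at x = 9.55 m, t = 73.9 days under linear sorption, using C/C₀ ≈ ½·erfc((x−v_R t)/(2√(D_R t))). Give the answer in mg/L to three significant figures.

2.25 mg/L

Retardation factor R = 1 + ρ_b·K_d/n = 1 + 1.89 × 0.28/0.38 = 2.393.
Sorption retards both mechanisms: v_R = v/R = 0.1981 m/day, D_R = D/R = 0.1220 m²/day.
v_R·t = 0.1981 × 73.9 = 14.63959 m; 2√(D_R t) = 6.005 m; argument = (9.55 − 14.63959)/6.005 = -0.8476.
C = C₀ × ½·erfc(-0.8476) = 2.54 × 0.8847 = 2.25 mg/L.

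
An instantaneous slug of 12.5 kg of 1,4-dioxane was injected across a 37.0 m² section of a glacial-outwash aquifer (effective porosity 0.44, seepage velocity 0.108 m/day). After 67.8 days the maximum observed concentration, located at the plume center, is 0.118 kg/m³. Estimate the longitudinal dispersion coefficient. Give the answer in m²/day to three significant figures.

At the plume center C_max = M/(n_e·A·√(4πDt)), so D = M²/(4πt·(n_e·A·C_max)²).
n_e·A·C_max = 0.44 × 37.0 × 0.118 = 1.921 kg/m.
D = 12.5²/(4π × 67.8 × 1.921²) = 0.0497 m²/day.

0.0497 m²/day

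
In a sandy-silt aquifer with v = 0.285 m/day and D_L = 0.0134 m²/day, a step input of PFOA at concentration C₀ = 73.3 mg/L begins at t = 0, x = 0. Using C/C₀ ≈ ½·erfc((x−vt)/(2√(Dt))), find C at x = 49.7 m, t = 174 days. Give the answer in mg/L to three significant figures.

35.2 mg/L

For a continuous step input, C/C₀ ≈ ½·erfc((x−vt)/(2√(Dt))).
vt = 0.285 × 174 = 49.59 m and 2√(Dt) = 2√(0.0134 × 174) = 3.054 m.
Argument (x−vt)/(2√(Dt)) = (49.7 − 49.59)/3.054 = 0.03602; ½·erfc(0.03602) = 0.4797.
C = 73.3 × 0.4797 = 35.2 mg/L.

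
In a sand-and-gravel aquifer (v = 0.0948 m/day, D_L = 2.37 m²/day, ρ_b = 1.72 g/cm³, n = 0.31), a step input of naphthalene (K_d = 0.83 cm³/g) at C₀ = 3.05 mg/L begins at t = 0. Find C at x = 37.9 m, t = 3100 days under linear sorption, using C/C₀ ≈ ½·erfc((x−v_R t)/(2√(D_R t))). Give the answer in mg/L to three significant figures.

1.87 mg/L

Retardation factor R = 1 + ρ_b·K_d/n = 1 + 1.72 × 0.83/0.31 = 5.605.
Sorption retards both mechanisms: v_R = v/R = 0.01691 m/day, D_R = D/R = 0.4228 m²/day.
v_R·t = 0.01691 × 3100 = 52.421 m; 2√(D_R t) = 72.41 m; argument = (37.9 − 52.421)/72.41 = -0.2005.
C = C₀ × ½·erfc(-0.2005) = 3.05 × 0.6116 = 1.87 mg/L.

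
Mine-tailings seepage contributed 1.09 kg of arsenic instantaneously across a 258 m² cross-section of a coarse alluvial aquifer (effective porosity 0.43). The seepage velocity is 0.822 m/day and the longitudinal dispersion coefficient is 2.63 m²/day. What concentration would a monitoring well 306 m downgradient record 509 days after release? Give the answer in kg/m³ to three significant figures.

7.16e-06 kg/m³

For an instantaneous plane source, C(x,t) = M/(n_e·A·√(4πDt)) · exp(−(x−vt)²/(4Dt)), with n_e·A the pore (flow) area.
Plume center vt = 0.822 × 509 = 418.398 m, so the well at 306 m is 112.398 m upgradient of the peak.
√(4πDt) = 129.7 m, giving peak height M/(n_e·A·√(4πDt)) = 1.09/(0.43 × 258 × 129.7) = 7.575e-05 kg/m³.
(x−vt)²/(4Dt) = (-112.398)²/(4 × 2.63 × 509) = 2.359; exp(−2.359) = 0.09451.
C = 7.575e-05 × 0.09451 = 7.16e-06 kg/m³.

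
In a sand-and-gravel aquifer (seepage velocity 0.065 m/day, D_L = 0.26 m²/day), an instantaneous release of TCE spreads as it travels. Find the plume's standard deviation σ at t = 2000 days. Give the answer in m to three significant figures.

Dispersive spreading gives a Gaussian with σ² = 2Dt; advection only shifts the center.
σ = √(2 × 0.26 × 2000) = 32.2 m.

32.2 m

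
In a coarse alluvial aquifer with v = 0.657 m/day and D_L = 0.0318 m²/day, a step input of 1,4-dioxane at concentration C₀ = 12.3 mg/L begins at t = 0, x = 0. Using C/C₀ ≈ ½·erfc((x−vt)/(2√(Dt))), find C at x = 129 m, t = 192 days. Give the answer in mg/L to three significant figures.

2.54 mg/L

For a continuous step input, C/C₀ ≈ ½·erfc((x−vt)/(2√(Dt))).
vt = 0.657 × 192 = 126.144 m and 2√(Dt) = 2√(0.0318 × 192) = 4.942 m.
Argument (x−vt)/(2√(Dt)) = (129 − 126.144)/4.942 = 0.5779; ½·erfc(0.5779) = 0.2069.
C = 12.3 × 0.2069 = 2.54 mg/L.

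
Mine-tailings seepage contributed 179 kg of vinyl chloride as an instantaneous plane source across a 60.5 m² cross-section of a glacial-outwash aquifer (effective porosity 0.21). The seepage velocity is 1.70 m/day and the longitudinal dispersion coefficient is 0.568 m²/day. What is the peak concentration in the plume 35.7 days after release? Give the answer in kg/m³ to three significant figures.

0.883 kg/m³

The peak of an instantaneous 1D plume sits at x = vt; there the Gaussian factor is 1 and C_max = M/(n_e·A·√(4πDt)), where n_e·A is the pore area the mass is dissolved in.
√(4πDt) = √(4π × 0.568 × 35.7) = 15.96 m, so C_max = 179/(0.21 × 60.5 × 15.96) = 0.883 kg/m³.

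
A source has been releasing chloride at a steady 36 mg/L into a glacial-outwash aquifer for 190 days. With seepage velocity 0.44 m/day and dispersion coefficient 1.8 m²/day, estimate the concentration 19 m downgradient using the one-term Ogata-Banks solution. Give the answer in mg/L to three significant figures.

35.8 mg/L

For a continuous step input, C/C₀ ≈ ½·erfc((x−vt)/(2√(Dt))).
vt = 0.44 × 190 = 83.6 m and 2√(Dt) = 2√(1.8 × 190) = 36.99 m.
Argument (x−vt)/(2√(Dt)) = (19 − 83.6)/36.99 = -1.746; ½·erfc(-1.746) = 0.9932.
C = 36 × 0.9932 = 35.8 mg/L.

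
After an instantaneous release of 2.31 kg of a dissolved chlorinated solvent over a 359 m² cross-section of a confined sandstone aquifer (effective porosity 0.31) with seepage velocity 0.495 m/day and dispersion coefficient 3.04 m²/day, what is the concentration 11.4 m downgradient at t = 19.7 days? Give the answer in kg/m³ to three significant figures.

For an instantaneous plane source, C(x,t) = M/(n_e·A·√(4πDt)) · exp(−(x−vt)²/(4Dt)), with n_e·A the pore (flow) area.
Plume center vt = 0.495 × 19.7 = 9.7515 m, so the well at 11.4 m is 1.6485 m downgradient of the peak.
√(4πDt) = 27.43 m, giving peak height M/(n_e·A·√(4πDt)) = 2.31/(0.31 × 359 × 27.43) = 0.0007567 kg/m³.
(x−vt)²/(4Dt) = (1.6485)²/(4 × 3.04 × 19.7) = 0.01134; exp(−0.01134) = 0.9887.
C = 0.0007567 × 0.9887 = 0.000748 kg/m³.

0.000748 kg/m³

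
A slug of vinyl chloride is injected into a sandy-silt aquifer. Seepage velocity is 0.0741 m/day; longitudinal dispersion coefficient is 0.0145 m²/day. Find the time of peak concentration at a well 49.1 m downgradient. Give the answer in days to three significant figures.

660 days

For the 1D instantaneous-source solution, setting ∂C/∂t = 0 at fixed x gives v²t² + 2Dt − x² = 0, so t = (√(D² + v²x²) − D)/v².
√(D² + v²x²) = √(0.0145² + 0.0741² × 49.1²) = 3.638; v² = 0.00549081.
t = (3.638 − 0.0145)/0.00549081 = 660 days (vs. the pure-advection estimate x/v = 663 d).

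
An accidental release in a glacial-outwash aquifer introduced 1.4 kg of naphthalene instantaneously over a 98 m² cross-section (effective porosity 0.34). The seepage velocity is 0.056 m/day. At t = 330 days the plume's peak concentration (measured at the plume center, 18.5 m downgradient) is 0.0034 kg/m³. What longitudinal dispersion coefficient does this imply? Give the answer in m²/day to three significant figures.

At the plume center C_max = M/(n_e·A·√(4πDt)), so D = M²/(4πt·(n_e·A·C_max)²).
n_e·A·C_max = 0.34 × 98 × 0.0034 = 0.1133 kg/m.
D = 1.4²/(4π × 330 × 0.1133²) = 0.0368 m²/day.

0.0368 m²/day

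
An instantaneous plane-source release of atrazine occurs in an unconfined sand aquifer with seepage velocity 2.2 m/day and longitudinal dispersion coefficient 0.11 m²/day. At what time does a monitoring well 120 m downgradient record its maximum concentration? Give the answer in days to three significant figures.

For the 1D instantaneous-source solution, setting ∂C/∂t = 0 at fixed x gives v²t² + 2Dt − x² = 0, so t = (√(D² + v²x²) − D)/v².
√(D² + v²x²) = √(0.11² + 2.2² × 120²) = 264.0; v² = 4.84.
t = (264.0 − 0.11)/4.84 = 54.5 days (vs. the pure-advection estimate x/v = 54.5 d).

54.5 days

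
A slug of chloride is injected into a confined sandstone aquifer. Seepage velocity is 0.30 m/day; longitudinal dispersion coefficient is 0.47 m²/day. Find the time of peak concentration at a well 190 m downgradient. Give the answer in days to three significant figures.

628 days

For the 1D instantaneous-source solution, setting ∂C/∂t = 0 at fixed x gives v²t² + 2Dt − x² = 0, so t = (√(D² + v²x²) − D)/v².
√(D² + v²x²) = √(0.47² + 0.30² × 190²) = 57.00; v² = 0.09.
t = (57.00 − 0.47)/0.09 = 628 days (vs. the pure-advection estimate x/v = 633 d).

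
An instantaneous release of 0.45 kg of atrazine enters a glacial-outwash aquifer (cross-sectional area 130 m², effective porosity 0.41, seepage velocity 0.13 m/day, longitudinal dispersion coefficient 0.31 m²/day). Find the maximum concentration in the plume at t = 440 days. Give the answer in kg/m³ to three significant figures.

The peak of an instantaneous 1D plume sits at x = vt; there the Gaussian factor is 1 and C_max = M/(n_e·A·√(4πDt)), where n_e·A is the pore area the mass is dissolved in.
√(4πDt) = √(4π × 0.31 × 440) = 41.40 m, so C_max = 0.45/(0.41 × 130 × 41.40) = 0.000204 kg/m³.

0.000204 kg/m³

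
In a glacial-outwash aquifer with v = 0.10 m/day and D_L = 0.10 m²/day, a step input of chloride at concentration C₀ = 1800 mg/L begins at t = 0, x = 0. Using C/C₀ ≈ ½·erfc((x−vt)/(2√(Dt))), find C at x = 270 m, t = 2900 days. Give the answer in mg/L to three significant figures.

For a continuous step input, C/C₀ ≈ ½·erfc((x−vt)/(2√(Dt))).
vt = 0.10 × 2900 = 290 m and 2√(Dt) = 2√(0.10 × 2900) = 34.06 m.
Argument (x−vt)/(2√(Dt)) = (270 − 290)/34.06 = -0.5872; ½·erfc(-0.5872) = 0.7969.
C = 1800 × 0.7969 = 1430 mg/L.

1430 mg/L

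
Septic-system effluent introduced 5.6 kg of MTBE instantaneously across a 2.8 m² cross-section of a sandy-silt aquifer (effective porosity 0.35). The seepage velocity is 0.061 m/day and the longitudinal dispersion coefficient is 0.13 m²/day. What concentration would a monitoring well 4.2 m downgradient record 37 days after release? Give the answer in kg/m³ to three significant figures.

0.604 kg/m³

For an instantaneous plane source, C(x,t) = M/(n_e·A·√(4πDt)) · exp(−(x−vt)²/(4Dt)), with n_e·A the pore (flow) area.
Plume center vt = 0.061 × 37 = 2.257 m, so the well at 4.2 m is 1.943 m downgradient of the peak.
√(4πDt) = 7.775 m, giving peak height M/(n_e·A·√(4πDt)) = 5.6/(0.35 × 2.8 × 7.775) = 0.7350 kg/m³.
(x−vt)²/(4Dt) = (1.943)²/(4 × 0.13 × 37) = 0.1962; exp(−0.1962) = 0.8218.
C = 0.7350 × 0.8218 = 0.604 kg/m³.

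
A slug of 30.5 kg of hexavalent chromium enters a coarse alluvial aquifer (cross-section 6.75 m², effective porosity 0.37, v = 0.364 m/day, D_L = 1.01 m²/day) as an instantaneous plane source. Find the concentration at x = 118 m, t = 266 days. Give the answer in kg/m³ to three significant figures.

For an instantaneous plane source, C(x,t) = M/(n_e·A·√(4πDt)) · exp(−(x−vt)²/(4Dt)), with n_e·A the pore (flow) area.
Plume center vt = 0.364 × 266 = 96.824 m, so the well at 118 m is 21.176 m downgradient of the peak.
√(4πDt) = 58.10 m, giving peak height M/(n_e·A·√(4πDt)) = 30.5/(0.37 × 6.75 × 58.10) = 0.2102 kg/m³.
(x−vt)²/(4Dt) = (21.176)²/(4 × 1.01 × 266) = 0.4173; exp(−0.4173) = 0.6588.
C = 0.2102 × 0.6588 = 0.138 kg/m³.

0.138 kg/m³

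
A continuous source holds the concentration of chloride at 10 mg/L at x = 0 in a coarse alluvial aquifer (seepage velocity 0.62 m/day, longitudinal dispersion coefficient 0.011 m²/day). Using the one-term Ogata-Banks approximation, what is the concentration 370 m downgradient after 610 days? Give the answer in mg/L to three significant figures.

For a continuous step input, C/C₀ ≈ ½·erfc((x−vt)/(2√(Dt))).
vt = 0.62 × 610 = 378.2 m and 2√(Dt) = 2√(0.011 × 610) = 5.181 m.
Argument (x−vt)/(2√(Dt)) = (370 − 378.2)/5.181 = -1.583; ½·erfc(-1.583) = 0.9874.
C = 10 × 0.9874 = 9.87 mg/L.

9.87 mg/L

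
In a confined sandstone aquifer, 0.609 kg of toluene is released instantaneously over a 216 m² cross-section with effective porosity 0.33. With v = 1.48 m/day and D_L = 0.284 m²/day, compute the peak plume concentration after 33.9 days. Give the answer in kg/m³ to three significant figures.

The peak of an instantaneous 1D plume sits at x = vt; there the Gaussian factor is 1 and C_max = M/(n_e·A·√(4πDt)), where n_e·A is the pore area the mass is dissolved in.
√(4πDt) = √(4π × 0.284 × 33.9) = 11.00 m, so C_max = 0.609/(0.33 × 216 × 11.00) = 0.000777 kg/m³.

0.000777 kg/m³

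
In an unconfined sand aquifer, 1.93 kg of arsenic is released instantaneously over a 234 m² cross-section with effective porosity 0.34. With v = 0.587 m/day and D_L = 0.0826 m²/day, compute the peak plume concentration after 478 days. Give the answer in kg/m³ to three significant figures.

0.00109 kg/m³

The peak of an instantaneous 1D plume sits at x = vt; there the Gaussian factor is 1 and C_max = M/(n_e·A·√(4πDt)), where n_e·A is the pore area the mass is dissolved in.
√(4πDt) = √(4π × 0.0826 × 478) = 22.27 m, so C_max = 1.93/(0.34 × 234 × 22.27) = 0.00109 kg/m³.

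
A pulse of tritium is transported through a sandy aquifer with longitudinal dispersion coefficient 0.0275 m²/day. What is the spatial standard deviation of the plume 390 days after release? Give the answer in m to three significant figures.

4.63 m

Dispersive spreading gives a Gaussian with σ² = 2Dt; advection only shifts the center.
σ = √(2 × 0.0275 × 390) = 4.63 m.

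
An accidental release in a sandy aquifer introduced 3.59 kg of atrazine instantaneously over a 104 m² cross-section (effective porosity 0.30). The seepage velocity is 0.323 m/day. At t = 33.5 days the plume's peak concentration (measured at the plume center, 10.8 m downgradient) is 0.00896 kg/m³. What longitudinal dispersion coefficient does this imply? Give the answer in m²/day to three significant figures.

At the plume center C_max = M/(n_e·A·√(4πDt)), so D = M²/(4πt·(n_e·A·C_max)²).
n_e·A·C_max = 0.30 × 104 × 0.00896 = 0.2796 kg/m.
D = 3.59²/(4π × 33.5 × 0.2796²) = 0.392 m²/day.

0.392 m²/day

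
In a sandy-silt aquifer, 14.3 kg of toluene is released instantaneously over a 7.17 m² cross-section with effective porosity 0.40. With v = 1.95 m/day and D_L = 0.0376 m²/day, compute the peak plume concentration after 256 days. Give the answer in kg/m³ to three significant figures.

The peak of an instantaneous 1D plume sits at x = vt; there the Gaussian factor is 1 and C_max = M/(n_e·A·√(4πDt)), where n_e·A is the pore area the mass is dissolved in.
√(4πDt) = √(4π × 0.0376 × 256) = 11.00 m, so C_max = 14.3/(0.40 × 7.17 × 11.00) = 0.453 kg/m³.

0.453 kg/m³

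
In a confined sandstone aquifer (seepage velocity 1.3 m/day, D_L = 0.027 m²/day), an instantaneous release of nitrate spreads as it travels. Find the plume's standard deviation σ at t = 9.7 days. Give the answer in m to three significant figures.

0.724 m

Dispersive spreading gives a Gaussian with σ² = 2Dt; advection only shifts the center.
σ = √(2 × 0.027 × 9.7) = 0.724 m.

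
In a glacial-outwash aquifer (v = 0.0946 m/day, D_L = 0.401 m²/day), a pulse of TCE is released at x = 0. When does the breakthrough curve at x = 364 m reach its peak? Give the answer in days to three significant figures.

3800 days

For the 1D instantaneous-source solution, setting ∂C/∂t = 0 at fixed x gives v²t² + 2Dt − x² = 0, so t = (√(D² + v²x²) − D)/v².
√(D² + v²x²) = √(0.401² + 0.0946² × 364²) = 34.44; v² = 0.00894916.
t = (34.44 − 0.401)/0.00894916 = 3800 days (vs. the pure-advection estimate x/v = 3850 d).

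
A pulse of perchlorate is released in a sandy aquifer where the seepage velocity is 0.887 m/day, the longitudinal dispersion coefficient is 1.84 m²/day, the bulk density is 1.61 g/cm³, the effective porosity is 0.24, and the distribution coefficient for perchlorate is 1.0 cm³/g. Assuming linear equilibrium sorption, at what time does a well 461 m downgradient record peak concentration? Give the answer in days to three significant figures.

Retardation factor R = 1 + ρ_b·K_d/n = 1 + 1.61 × 1.0/0.24 = 7.708.
Sorption retards both mechanisms: v_R = v/R = 0.1151 m/day, D_R = D/R = 0.2387 m²/day.
Peak time from v_R²t² + 2D_R t − x² = 0: t = (√(D_R² + v_R²x²) − D_R)/v_R².
√(D_R² + v_R²x²) = √(0.2387² + 0.1151² × 461²) = 53.06; v_R² = 0.01325.
t = (53.06 − 0.2387)/0.01325 = 3990 days.

3990 days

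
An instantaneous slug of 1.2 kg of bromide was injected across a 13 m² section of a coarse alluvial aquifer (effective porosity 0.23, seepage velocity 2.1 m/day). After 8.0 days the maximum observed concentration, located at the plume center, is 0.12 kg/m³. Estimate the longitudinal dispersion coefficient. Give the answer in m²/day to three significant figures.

0.111 m²/day

At the plume center C_max = M/(n_e·A·√(4πDt)), so D = M²/(4πt·(n_e·A·C_max)²).
n_e·A·C_max = 0.23 × 13 × 0.12 = 0.3588 kg/m.
D = 1.2²/(4π × 8.0 × 0.3588²) = 0.111 m²/day.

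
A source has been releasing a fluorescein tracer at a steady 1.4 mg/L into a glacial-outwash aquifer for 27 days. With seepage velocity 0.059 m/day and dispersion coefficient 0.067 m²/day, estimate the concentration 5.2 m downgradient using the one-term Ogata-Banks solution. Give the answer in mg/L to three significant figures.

0.0405 mg/L

For a continuous step input, C/C₀ ≈ ½·erfc((x−vt)/(2√(Dt))).
vt = 0.059 × 27 = 1.593 m and 2√(Dt) = 2√(0.067 × 27) = 2.690 m.
Argument (x−vt)/(2√(Dt)) = (5.2 − 1.593)/2.690 = 1.341; ½·erfc(1.341) = 0.02895.
C = 1.4 × 0.02895 = 0.0405 mg/L.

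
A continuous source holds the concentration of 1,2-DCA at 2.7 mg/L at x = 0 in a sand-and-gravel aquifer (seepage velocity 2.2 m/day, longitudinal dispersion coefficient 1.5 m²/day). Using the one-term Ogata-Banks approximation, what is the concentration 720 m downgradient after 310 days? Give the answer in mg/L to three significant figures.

For a continuous step input, C/C₀ ≈ ½·erfc((x−vt)/(2√(Dt))).
vt = 2.2 × 310 = 682 m and 2√(Dt) = 2√(1.5 × 310) = 43.13 m.
Argument (x−vt)/(2√(Dt)) = (720 − 682)/43.13 = 0.8811; ½·erfc(0.8811) = 0.1064.
C = 2.7 × 0.1064 = 0.287 mg/L.

0.287 mg/L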